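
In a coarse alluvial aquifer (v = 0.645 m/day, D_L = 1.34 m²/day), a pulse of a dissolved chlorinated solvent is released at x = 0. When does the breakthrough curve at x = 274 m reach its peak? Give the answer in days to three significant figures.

For the 1D instantaneous-source solution, setting ∂C/∂t = 0 at fixed x gives v²t² + 2Dt − x² = 0, so t = (√(D² + v²x²) − D)/v².
√(D² + v²x²) = √(1.34² + 0.645² × 274²) = 176.7; v² = 0.416025.
t = (176.7 − 1.34)/0.416025 = 422 days (vs. the pure-advection estimate x/v = 425 d).

422 days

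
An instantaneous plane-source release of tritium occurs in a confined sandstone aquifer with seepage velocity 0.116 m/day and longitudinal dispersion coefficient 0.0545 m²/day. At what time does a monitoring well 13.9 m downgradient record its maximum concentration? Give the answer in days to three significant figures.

116 days

For the 1D instantaneous-source solution, setting ∂C/∂t = 0 at fixed x gives v²t² + 2Dt − x² = 0, so t = (√(D² + v²x²) − D)/v².
√(D² + v²x²) = √(0.0545² + 0.116² × 13.9²) = 1.613; v² = 0.013456.
t = (1.613 − 0.0545)/0.013456 = 116 days (vs. the pure-advection estimate x/v = 120 d).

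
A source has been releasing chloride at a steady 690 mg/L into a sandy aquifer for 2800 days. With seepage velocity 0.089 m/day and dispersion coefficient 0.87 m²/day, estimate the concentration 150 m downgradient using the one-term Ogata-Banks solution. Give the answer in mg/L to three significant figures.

636 mg/L

For a continuous step input, C/C₀ ≈ ½·erfc((x−vt)/(2√(Dt))).
vt = 0.089 × 2800 = 249.2 m and 2√(Dt) = 2√(0.87 × 2800) = 98.71 m.
Argument (x−vt)/(2√(Dt)) = (150 − 249.2)/98.71 = -1.005; ½·erfc(-1.005) = 0.9224.
C = 690 × 0.9224 = 636 mg/L.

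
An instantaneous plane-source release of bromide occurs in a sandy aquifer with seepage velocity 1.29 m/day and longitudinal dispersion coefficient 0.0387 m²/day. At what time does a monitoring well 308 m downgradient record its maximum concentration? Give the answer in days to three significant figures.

For the 1D instantaneous-source solution, setting ∂C/∂t = 0 at fixed x gives v²t² + 2Dt − x² = 0, so t = (√(D² + v²x²) − D)/v².
√(D² + v²x²) = √(0.0387² + 1.29² × 308²) = 397.3; v² = 1.6641.
t = (397.3 − 0.0387)/1.6641 = 239 days (vs. the pure-advection estimate x/v = 239 d).

239 days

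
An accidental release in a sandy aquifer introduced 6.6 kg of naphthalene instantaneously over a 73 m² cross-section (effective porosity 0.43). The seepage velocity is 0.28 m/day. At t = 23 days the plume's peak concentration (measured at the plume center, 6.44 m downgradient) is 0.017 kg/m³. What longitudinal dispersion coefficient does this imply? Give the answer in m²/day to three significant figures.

0.529 m²/day

At the plume center C_max = M/(n_e·A·√(4πDt)), so D = M²/(4πt·(n_e·A·C_max)²).
n_e·A·C_max = 0.43 × 73 × 0.017 = 0.5336 kg/m.
D = 6.6²/(4π × 23 × 0.5336²) = 0.529 m²/day.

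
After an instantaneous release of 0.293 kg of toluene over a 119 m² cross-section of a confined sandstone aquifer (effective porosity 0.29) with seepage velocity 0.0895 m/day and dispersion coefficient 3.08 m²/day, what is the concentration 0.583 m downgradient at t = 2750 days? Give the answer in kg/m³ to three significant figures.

4.39e-06 kg/m³

For an instantaneous plane source, C(x,t) = M/(n_e·A·√(4πDt)) · exp(−(x−vt)²/(4Dt)), with n_e·A the pore (flow) area.
Plume center vt = 0.0895 × 2750 = 246.125 m, so the well at 0.583 m is 245.542 m upgradient of the peak.
√(4πDt) = 326.2 m, giving peak height M/(n_e·A·√(4πDt)) = 0.293/(0.29 × 119 × 326.2) = 2.603e-05 kg/m³.
(x−vt)²/(4Dt) = (-245.542)²/(4 × 3.08 × 2750) = 1.780; exp(−1.780) = 0.1686.
C = 2.603e-05 × 0.1686 = 4.39e-06 kg/m³.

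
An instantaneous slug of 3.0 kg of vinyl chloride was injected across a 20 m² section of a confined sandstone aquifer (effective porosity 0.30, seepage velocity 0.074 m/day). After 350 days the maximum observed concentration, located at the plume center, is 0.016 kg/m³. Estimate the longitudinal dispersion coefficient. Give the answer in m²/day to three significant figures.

At the plume center C_max = M/(n_e·A·√(4πDt)), so D = M²/(4πt·(n_e·A·C_max)²).
n_e·A·C_max = 0.30 × 20 × 0.016 = 0.09600 kg/m.
D = 3.0²/(4π × 350 × 0.09600²) = 0.222 m²/day.

0.222 m²/day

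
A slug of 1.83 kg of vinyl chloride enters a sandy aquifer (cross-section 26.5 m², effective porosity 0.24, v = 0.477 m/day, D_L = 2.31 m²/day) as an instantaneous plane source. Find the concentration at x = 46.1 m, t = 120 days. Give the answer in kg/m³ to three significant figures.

0.00436 kg/m³

For an instantaneous plane source, C(x,t) = M/(n_e·A·√(4πDt)) · exp(−(x−vt)²/(4Dt)), with n_e·A the pore (flow) area.
Plume center vt = 0.477 × 120 = 57.24 m, so the well at 46.1 m is 11.14 m upgradient of the peak.
√(4πDt) = 59.02 m, giving peak height M/(n_e·A·√(4πDt)) = 1.83/(0.24 × 26.5 × 59.02) = 0.004875 kg/m³.
(x−vt)²/(4Dt) = (-11.14)²/(4 × 2.31 × 120) = 0.1119; exp(−0.1119) = 0.8941.
C = 0.004875 × 0.8941 = 0.00436 kg/m³.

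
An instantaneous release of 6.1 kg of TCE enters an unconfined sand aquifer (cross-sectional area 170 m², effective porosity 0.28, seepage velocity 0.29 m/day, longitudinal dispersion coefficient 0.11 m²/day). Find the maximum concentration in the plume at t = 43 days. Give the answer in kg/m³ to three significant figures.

0.0166 kg/m³

The peak of an instantaneous 1D plume sits at x = vt; there the Gaussian factor is 1 and C_max = M/(n_e·A·√(4πDt)), where n_e·A is the pore area the mass is dissolved in.
√(4πDt) = √(4π × 0.11 × 43) = 7.710 m, so C_max = 6.1/(0.28 × 170 × 7.710) = 0.0166 kg/m³.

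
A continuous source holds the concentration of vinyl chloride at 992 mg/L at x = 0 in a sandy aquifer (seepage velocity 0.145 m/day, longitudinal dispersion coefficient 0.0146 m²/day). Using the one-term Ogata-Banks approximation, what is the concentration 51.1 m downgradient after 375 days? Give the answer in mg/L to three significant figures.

For a continuous step input, C/C₀ ≈ ½·erfc((x−vt)/(2√(Dt))).
vt = 0.145 × 375 = 54.375 m and 2√(Dt) = 2√(0.0146 × 375) = 4.680 m.
Argument (x−vt)/(2√(Dt)) = (51.1 − 54.375)/4.680 = -0.6998; ½·erfc(-0.6998) = 0.8388.
C = 992 × 0.8388 = 832 mg/L.

832 mg/L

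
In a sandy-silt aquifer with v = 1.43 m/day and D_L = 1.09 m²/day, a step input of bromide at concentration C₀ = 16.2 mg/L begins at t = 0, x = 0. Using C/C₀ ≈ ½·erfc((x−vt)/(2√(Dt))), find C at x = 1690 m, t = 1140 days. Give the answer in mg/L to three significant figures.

1.87 mg/L

For a continuous step input, C/C₀ ≈ ½·erfc((x−vt)/(2√(Dt))).
vt = 1.43 × 1140 = 1630.2 m and 2√(Dt) = 2√(1.09 × 1140) = 70.50 m.
Argument (x−vt)/(2√(Dt)) = (1690 − 1630.2)/70.50 = 0.8482; ½·erfc(0.8482) = 0.1152.
C = 16.2 × 0.1152 = 1.87 mg/L.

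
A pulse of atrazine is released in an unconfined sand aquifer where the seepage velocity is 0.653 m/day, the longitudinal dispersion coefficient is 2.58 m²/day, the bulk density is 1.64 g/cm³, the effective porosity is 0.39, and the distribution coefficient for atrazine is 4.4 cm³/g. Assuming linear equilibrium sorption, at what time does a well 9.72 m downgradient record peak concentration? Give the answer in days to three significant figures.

195 days

Retardation factor R = 1 + ρ_b·K_d/n = 1 + 1.64 × 4.4/0.39 = 19.50.
Sorption retards both mechanisms: v_R = v/R = 0.03349 m/day, D_R = D/R = 0.1323 m²/day.
Peak time from v_R²t² + 2D_R t − x² = 0: t = (√(D_R² + v_R²x²) − D_R)/v_R².
√(D_R² + v_R²x²) = √(0.1323² + 0.03349² × 9.72²) = 0.3514; v_R² = 0.001122.
t = (0.3514 − 0.1323)/0.001122 = 195 days.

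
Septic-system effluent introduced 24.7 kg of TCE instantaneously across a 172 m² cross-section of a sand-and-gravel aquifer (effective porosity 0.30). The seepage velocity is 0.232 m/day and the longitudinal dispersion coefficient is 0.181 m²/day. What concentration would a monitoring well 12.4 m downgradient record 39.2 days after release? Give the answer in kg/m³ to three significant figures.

For an instantaneous plane source, C(x,t) = M/(n_e·A·√(4πDt)) · exp(−(x−vt)²/(4Dt)), with n_e·A the pore (flow) area.
Plume center vt = 0.232 × 39.2 = 9.0944 m, so the well at 12.4 m is 3.3056 m downgradient of the peak.
√(4πDt) = 9.443 m, giving peak height M/(n_e·A·√(4πDt)) = 24.7/(0.30 × 172 × 9.443) = 0.05069 kg/m³.
(x−vt)²/(4Dt) = (3.3056)²/(4 × 0.181 × 39.2) = 0.3850; exp(−0.3850) = 0.6805.
C = 0.05069 × 0.6805 = 0.0345 kg/m³.

0.0345 kg/m³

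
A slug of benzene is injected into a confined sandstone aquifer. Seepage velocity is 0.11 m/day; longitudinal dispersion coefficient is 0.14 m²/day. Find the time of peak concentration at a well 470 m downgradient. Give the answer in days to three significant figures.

4260 days

For the 1D instantaneous-source solution, setting ∂C/∂t = 0 at fixed x gives v²t² + 2Dt − x² = 0, so t = (√(D² + v²x²) − D)/v².
√(D² + v²x²) = √(0.14² + 0.11² × 470²) = 51.70; v² = 0.0121.
t = (51.70 − 0.14)/0.0121 = 4260 days (vs. the pure-advection estimate x/v = 4270 d).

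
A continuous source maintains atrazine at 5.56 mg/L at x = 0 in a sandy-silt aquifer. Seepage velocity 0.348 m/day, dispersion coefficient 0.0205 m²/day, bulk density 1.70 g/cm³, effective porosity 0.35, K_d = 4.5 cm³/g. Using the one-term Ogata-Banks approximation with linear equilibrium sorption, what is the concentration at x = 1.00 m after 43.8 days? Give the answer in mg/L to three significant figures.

0.652 mg/L

Retardation factor R = 1 + ρ_b·K_d/n = 1 + 1.70 × 4.5/0.35 = 22.86.
Sorption retards both mechanisms: v_R = v/R = 0.01522 m/day, D_R = D/R = 0.0008968 m²/day.
v_R·t = 0.01522 × 43.8 = 0.666636 m; 2√(D_R t) = 0.3964 m; argument = (1.00 − 0.666636)/0.3964 = 0.8410.
C = C₀ × ½·erfc(0.8410) = 5.56 × 0.1172 = 0.652 mg/L.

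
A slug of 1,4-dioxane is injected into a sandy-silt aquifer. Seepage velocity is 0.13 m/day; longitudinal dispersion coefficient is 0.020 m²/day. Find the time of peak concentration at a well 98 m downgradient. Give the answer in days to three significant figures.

753 days

For the 1D instantaneous-source solution, setting ∂C/∂t = 0 at fixed x gives v²t² + 2Dt − x² = 0, so t = (√(D² + v²x²) − D)/v².
√(D² + v²x²) = √(0.020² + 0.13² × 98²) = 12.74; v² = 0.0169.
t = (12.74 − 0.020)/0.0169 = 753 days (vs. the pure-advection estimate x/v = 754 d).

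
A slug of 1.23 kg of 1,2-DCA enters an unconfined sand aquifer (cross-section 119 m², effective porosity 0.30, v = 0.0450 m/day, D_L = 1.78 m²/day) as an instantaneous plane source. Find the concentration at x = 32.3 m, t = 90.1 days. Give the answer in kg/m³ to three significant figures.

0.000221 kg/m³

For an instantaneous plane source, C(x,t) = M/(n_e·A·√(4πDt)) · exp(−(x−vt)²/(4Dt)), with n_e·A the pore (flow) area.
Plume center vt = 0.0450 × 90.1 = 4.0545 m, so the well at 32.3 m is 28.2455 m downgradient of the peak.
√(4πDt) = 44.89 m, giving peak height M/(n_e·A·√(4πDt)) = 1.23/(0.30 × 119 × 44.89) = 0.0007675 kg/m³.
(x−vt)²/(4Dt) = (28.2455)²/(4 × 1.78 × 90.1) = 1.244; exp(−1.244) = 0.2882.
C = 0.0007675 × 0.2882 = 0.000221 kg/m³.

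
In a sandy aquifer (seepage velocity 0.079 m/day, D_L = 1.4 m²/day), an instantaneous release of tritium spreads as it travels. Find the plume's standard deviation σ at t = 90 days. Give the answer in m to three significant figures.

15.9 m

Dispersive spreading gives a Gaussian with σ² = 2Dt; advection only shifts the center.
σ = √(2 × 1.4 × 90) = 15.9 m.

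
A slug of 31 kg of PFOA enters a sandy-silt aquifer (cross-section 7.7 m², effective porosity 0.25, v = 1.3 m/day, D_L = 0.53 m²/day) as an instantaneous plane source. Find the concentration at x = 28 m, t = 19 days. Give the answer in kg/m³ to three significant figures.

1.09 kg/m³

For an instantaneous plane source, C(x,t) = M/(n_e·A·√(4πDt)) · exp(−(x−vt)²/(4Dt)), with n_e·A the pore (flow) area.
Plume center vt = 1.3 × 19 = 24.7 m, so the well at 28 m is 3.3 m downgradient of the peak.
√(4πDt) = 11.25 m, giving peak height M/(n_e·A·√(4πDt)) = 31/(0.25 × 7.7 × 11.25) = 1.431 kg/m³.
(x−vt)²/(4Dt) = (3.3)²/(4 × 0.53 × 19) = 0.2704; exp(−0.2704) = 0.7631.
C = 1.431 × 0.7631 = 1.09 kg/m³.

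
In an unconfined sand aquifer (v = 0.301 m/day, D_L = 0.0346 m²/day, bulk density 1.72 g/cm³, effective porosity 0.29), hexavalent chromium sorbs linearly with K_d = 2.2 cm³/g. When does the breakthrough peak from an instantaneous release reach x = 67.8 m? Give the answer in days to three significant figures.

3160 days

Retardation factor R = 1 + ρ_b·K_d/n = 1 + 1.72 × 2.2/0.29 = 14.05.
Sorption retards both mechanisms: v_R = v/R = 0.02142 m/day, D_R = D/R = 0.002463 m²/day.
Peak time from v_R²t² + 2D_R t − x² = 0: t = (√(D_R² + v_R²x²) − D_R)/v_R².
√(D_R² + v_R²x²) = √(0.002463² + 0.02142² × 67.8²) = 1.452; v_R² = 0.0004588.
t = (1.452 − 0.002463)/0.0004588 = 3160 days.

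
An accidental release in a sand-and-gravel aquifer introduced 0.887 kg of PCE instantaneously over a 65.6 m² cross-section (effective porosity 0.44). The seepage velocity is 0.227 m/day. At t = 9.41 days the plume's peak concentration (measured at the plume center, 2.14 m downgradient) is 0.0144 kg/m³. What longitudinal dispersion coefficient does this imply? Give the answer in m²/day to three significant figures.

0.0385 m²/day

At the plume center C_max = M/(n_e·A·√(4πDt)), so D = M²/(4πt·(n_e·A·C_max)²).
n_e·A·C_max = 0.44 × 65.6 × 0.0144 = 0.4156 kg/m.
D = 0.887²/(4π × 9.41 × 0.4156²) = 0.0385 m²/day.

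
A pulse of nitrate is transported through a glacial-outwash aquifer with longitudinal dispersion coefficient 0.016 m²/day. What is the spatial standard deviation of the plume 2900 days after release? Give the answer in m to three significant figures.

Dispersive spreading gives a Gaussian with σ² = 2Dt; advection only shifts the center.
σ = √(2 × 0.016 × 2900) = 9.63 m.

9.63 m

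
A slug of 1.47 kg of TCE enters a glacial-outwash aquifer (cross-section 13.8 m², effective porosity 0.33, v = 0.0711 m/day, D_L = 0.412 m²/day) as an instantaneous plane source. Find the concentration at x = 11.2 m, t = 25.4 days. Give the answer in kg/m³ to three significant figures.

0.00342 kg/m³

For an instantaneous plane source, C(x,t) = M/(n_e·A·√(4πDt)) · exp(−(x−vt)²/(4Dt)), with n_e·A the pore (flow) area.
Plume center vt = 0.0711 × 25.4 = 1.80594 m, so the well at 11.2 m is 9.39406 m downgradient of the peak.
√(4πDt) = 11.47 m, giving peak height M/(n_e·A·√(4πDt)) = 1.47/(0.33 × 13.8 × 11.47) = 0.02814 kg/m³.
(x−vt)²/(4Dt) = (9.39406)²/(4 × 0.412 × 25.4) = 2.108; exp(−2.108) = 0.1215.
C = 0.02814 × 0.1215 = 0.00342 kg/m³.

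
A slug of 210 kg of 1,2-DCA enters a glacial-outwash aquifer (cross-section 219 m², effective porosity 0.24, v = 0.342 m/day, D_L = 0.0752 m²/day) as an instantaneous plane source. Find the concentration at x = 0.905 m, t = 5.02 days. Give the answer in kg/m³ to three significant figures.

For an instantaneous plane source, C(x,t) = M/(n_e·A·√(4πDt)) · exp(−(x−vt)²/(4Dt)), with n_e·A the pore (flow) area.
Plume center vt = 0.342 × 5.02 = 1.71684 m, so the well at 0.905 m is 0.81184 m upgradient of the peak.
√(4πDt) = 2.178 m, giving peak height M/(n_e·A·√(4πDt)) = 210/(0.24 × 219 × 2.178) = 1.834 kg/m³.
(x−vt)²/(4Dt) = (-0.81184)²/(4 × 0.0752 × 5.02) = 0.4365; exp(−0.4365) = 0.6463.
C = 1.834 × 0.6463 = 1.19 kg/m³.

1.19 kg/m³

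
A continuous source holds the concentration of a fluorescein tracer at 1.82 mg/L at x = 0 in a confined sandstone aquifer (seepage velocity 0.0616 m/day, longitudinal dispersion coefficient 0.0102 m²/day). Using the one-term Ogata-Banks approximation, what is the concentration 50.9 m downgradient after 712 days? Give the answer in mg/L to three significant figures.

0.0589 mg/L

For a continuous step input, C/C₀ ≈ ½·erfc((x−vt)/(2√(Dt))).
vt = 0.0616 × 712 = 43.8592 m and 2√(Dt) = 2√(0.0102 × 712) = 5.390 m.
Argument (x−vt)/(2√(Dt)) = (50.9 − 43.8592)/5.390 = 1.306; ½·erfc(1.306) = 0.03238.
C = 1.82 × 0.03238 = 0.0589 mg/L.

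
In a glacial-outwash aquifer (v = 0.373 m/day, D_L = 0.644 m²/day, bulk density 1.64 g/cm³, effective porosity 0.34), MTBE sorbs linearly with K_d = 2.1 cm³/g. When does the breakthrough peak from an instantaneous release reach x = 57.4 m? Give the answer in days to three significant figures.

Retardation factor R = 1 + ρ_b·K_d/n = 1 + 1.64 × 2.1/0.34 = 11.13.
Sorption retards both mechanisms: v_R = v/R = 0.03351 m/day, D_R = D/R = 0.05786 m²/day.
Peak time from v_R²t² + 2D_R t − x² = 0: t = (√(D_R² + v_R²x²) − D_R)/v_R².
√(D_R² + v_R²x²) = √(0.05786² + 0.03351² × 57.4²) = 1.924; v_R² = 0.001123.
t = (1.924 − 0.05786)/0.001123 = 1660 days.

1660 days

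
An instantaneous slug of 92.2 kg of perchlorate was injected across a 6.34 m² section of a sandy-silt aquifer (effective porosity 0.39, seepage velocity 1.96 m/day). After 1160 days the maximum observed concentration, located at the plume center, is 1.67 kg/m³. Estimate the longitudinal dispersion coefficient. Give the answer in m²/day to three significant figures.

At the plume center C_max = M/(n_e·A·√(4πDt)), so D = M²/(4πt·(n_e·A·C_max)²).
n_e·A·C_max = 0.39 × 6.34 × 1.67 = 4.129 kg/m.
D = 92.2²/(4π × 1160 × 4.129²) = 0.0342 m²/day.

0.0342 m²/day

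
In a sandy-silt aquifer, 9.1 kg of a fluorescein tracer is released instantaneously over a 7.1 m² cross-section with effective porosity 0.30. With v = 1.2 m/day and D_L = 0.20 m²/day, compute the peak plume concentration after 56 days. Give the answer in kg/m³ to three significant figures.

The peak of an instantaneous 1D plume sits at x = vt; there the Gaussian factor is 1 and C_max = M/(n_e·A·√(4πDt)), where n_e·A is the pore area the mass is dissolved in.
√(4πDt) = √(4π × 0.20 × 56) = 11.86 m, so C_max = 9.1/(0.30 × 7.1 × 11.86) = 0.360 kg/m³.

0.360 kg/m³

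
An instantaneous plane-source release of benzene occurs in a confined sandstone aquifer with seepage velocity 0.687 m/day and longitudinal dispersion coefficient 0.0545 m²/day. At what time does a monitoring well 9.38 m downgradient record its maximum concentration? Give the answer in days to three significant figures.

13.5 days

For the 1D instantaneous-source solution, setting ∂C/∂t = 0 at fixed x gives v²t² + 2Dt − x² = 0, so t = (√(D² + v²x²) − D)/v².
√(D² + v²x²) = √(0.0545² + 0.687² × 9.38²) = 6.444; v² = 0.471969.
t = (6.444 − 0.0545)/0.471969 = 13.5 days (vs. the pure-advection estimate x/v = 13.7 d).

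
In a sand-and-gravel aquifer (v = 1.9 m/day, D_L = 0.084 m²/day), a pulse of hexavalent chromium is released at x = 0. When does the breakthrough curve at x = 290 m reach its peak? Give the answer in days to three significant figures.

153 days

For the 1D instantaneous-source solution, setting ∂C/∂t = 0 at fixed x gives v²t² + 2Dt − x² = 0, so t = (√(D² + v²x²) − D)/v².
√(D² + v²x²) = √(0.084² + 1.9² × 290²) = 551.0; v² = 3.61.
t = (551.0 − 0.084)/3.61 = 153 days (vs. the pure-advection estimate x/v = 153 d).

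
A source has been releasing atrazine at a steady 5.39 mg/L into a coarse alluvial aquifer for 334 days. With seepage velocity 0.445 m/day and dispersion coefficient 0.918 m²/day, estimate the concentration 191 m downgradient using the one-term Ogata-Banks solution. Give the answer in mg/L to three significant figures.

0.235 mg/L

For a continuous step input, C/C₀ ≈ ½·erfc((x−vt)/(2√(Dt))).
vt = 0.445 × 334 = 148.63 m and 2√(Dt) = 2√(0.918 × 334) = 35.02 m.
Argument (x−vt)/(2√(Dt)) = (191 − 148.63)/35.02 = 1.210; ½·erfc(1.210) = 0.04352.
C = 5.39 × 0.04352 = 0.235 mg/L.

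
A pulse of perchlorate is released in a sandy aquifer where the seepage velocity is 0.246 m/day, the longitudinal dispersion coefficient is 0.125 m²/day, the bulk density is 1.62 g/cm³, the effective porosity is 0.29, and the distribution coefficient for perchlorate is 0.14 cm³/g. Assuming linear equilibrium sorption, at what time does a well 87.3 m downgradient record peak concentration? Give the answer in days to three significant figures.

629 days

Retardation factor R = 1 + ρ_b·K_d/n = 1 + 1.62 × 0.14/0.29 = 1.782.
Sorption retards both mechanisms: v_R = v/R = 0.1380 m/day, D_R = D/R = 0.07015 m²/day.
Peak time from v_R²t² + 2D_R t − x² = 0: t = (√(D_R² + v_R²x²) − D_R)/v_R².
√(D_R² + v_R²x²) = √(0.07015² + 0.1380² × 87.3²) = 12.05; v_R² = 0.01904.
t = (12.05 − 0.07015)/0.01904 = 629 days.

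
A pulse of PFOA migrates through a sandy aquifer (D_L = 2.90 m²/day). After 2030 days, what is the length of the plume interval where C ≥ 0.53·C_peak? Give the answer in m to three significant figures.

The plume is Gaussian with σ = √(2Dt) = √(2 × 2.90 × 2030) = 108.5 m.
C/C_peak = exp(−Δx²/(2σ²)) = 0.53 ⇒ Δx = σ·√(−2 ln 0.53) = 108.5 × 1.127 = 122.3 m.
Width = 2Δx = 245 m.

245 m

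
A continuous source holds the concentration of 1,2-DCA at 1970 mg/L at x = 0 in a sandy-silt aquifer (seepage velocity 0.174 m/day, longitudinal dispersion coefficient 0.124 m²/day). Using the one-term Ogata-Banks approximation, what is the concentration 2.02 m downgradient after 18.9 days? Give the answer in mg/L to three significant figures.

For a continuous step input, C/C₀ ≈ ½·erfc((x−vt)/(2√(Dt))).
vt = 0.174 × 18.9 = 3.2886 m and 2√(Dt) = 2√(0.124 × 18.9) = 3.062 m.
Argument (x−vt)/(2√(Dt)) = (2.02 − 3.2886)/3.062 = -0.4143; ½·erfc(-0.4143) = 0.7210.
C = 1970 × 0.7210 = 1420 mg/L.

1420 mg/L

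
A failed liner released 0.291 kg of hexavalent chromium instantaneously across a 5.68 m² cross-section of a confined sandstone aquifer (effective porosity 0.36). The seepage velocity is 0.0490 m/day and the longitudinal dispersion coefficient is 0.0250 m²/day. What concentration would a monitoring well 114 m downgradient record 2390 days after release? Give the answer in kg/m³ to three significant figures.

For an instantaneous plane source, C(x,t) = M/(n_e·A·√(4πDt)) · exp(−(x−vt)²/(4Dt)), with n_e·A the pore (flow) area.
Plume center vt = 0.0490 × 2390 = 117.11 m, so the well at 114 m is 3.11 m upgradient of the peak.
√(4πDt) = 27.40 m, giving peak height M/(n_e·A·√(4πDt)) = 0.291/(0.36 × 5.68 × 27.40) = 0.005194 kg/m³.
(x−vt)²/(4Dt) = (-3.11)²/(4 × 0.0250 × 2390) = 0.04047; exp(−0.04047) = 0.9603.
C = 0.005194 × 0.9603 = 0.00499 kg/m³.

0.00499 kg/m³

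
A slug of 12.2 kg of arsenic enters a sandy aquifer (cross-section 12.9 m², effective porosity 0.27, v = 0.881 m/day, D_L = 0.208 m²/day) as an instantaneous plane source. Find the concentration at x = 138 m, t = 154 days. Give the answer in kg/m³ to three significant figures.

For an instantaneous plane source, C(x,t) = M/(n_e·A·√(4πDt)) · exp(−(x−vt)²/(4Dt)), with n_e·A the pore (flow) area.
Plume center vt = 0.881 × 154 = 135.674 m, so the well at 138 m is 2.326 m downgradient of the peak.
√(4πDt) = 20.06 m, giving peak height M/(n_e·A·√(4πDt)) = 12.2/(0.27 × 12.9 × 20.06) = 0.1746 kg/m³.
(x−vt)²/(4Dt) = (2.326)²/(4 × 0.208 × 154) = 0.04223; exp(−0.04223) = 0.9586.
C = 0.1746 × 0.9586 = 0.167 kg/m³.

0.167 kg/m³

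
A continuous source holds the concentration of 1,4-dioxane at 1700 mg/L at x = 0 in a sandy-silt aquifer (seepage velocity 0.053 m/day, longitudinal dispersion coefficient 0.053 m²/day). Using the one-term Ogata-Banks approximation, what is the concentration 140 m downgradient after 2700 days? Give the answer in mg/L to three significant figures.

For a continuous step input, C/C₀ ≈ ½·erfc((x−vt)/(2√(Dt))).
vt = 0.053 × 2700 = 143.1 m and 2√(Dt) = 2√(0.053 × 2700) = 23.92 m.
Argument (x−vt)/(2√(Dt)) = (140 − 143.1)/23.92 = -0.1296; ½·erfc(-0.1296) = 0.5727.
C = 1700 × 0.5727 = 974 mg/L.

974 mg/L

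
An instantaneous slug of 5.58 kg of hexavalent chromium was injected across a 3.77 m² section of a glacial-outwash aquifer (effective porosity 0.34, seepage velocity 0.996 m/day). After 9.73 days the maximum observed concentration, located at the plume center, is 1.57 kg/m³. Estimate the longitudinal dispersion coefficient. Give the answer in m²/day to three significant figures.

At the plume center C_max = M/(n_e·A·√(4πDt)), so D = M²/(4πt·(n_e·A·C_max)²).
n_e·A·C_max = 0.34 × 3.77 × 1.57 = 2.012 kg/m.
D = 5.58²/(4π × 9.73 × 2.012²) = 0.0629 m²/day.

0.0629 m²/day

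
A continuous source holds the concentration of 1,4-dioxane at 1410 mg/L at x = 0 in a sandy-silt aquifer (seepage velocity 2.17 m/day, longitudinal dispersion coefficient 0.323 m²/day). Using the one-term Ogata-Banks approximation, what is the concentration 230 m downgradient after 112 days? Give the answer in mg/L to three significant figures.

For a continuous step input, C/C₀ ≈ ½·erfc((x−vt)/(2√(Dt))).
vt = 2.17 × 112 = 243.04 m and 2√(Dt) = 2√(0.323 × 112) = 12.03 m.
Argument (x−vt)/(2√(Dt)) = (230 − 243.04)/12.03 = -1.084; ½·erfc(-1.084) = 0.9374.
C = 1410 × 0.9374 = 1320 mg/L.

1320 mg/L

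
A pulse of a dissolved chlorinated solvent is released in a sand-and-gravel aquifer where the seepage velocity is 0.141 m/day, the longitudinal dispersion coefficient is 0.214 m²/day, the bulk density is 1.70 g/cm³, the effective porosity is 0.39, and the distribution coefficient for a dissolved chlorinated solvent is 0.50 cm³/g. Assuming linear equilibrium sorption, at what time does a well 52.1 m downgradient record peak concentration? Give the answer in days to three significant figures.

Retardation factor R = 1 + ρ_b·K_d/n = 1 + 1.70 × 0.50/0.39 = 3.179.
Sorption retards both mechanisms: v_R = v/R = 0.04435 m/day, D_R = D/R = 0.06732 m²/day.
Peak time from v_R²t² + 2D_R t − x² = 0: t = (√(D_R² + v_R²x²) − D_R)/v_R².
√(D_R² + v_R²x²) = √(0.06732² + 0.04435² × 52.1²) = 2.312; v_R² = 0.001967.
t = (2.312 − 0.06732)/0.001967 = 1140 days.

1140 days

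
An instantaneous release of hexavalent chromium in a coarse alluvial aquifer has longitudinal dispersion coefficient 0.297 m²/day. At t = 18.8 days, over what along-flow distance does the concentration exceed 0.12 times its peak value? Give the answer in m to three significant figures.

13.8 m

The plume is Gaussian with σ = √(2Dt) = √(2 × 0.297 × 18.8) = 3.342 m.
C/C_peak = exp(−Δx²/(2σ²)) = 0.12 ⇒ Δx = σ·√(−2 ln 0.12) = 3.342 × 2.059 = 6.881 m.
Width = 2Δx = 13.8 m.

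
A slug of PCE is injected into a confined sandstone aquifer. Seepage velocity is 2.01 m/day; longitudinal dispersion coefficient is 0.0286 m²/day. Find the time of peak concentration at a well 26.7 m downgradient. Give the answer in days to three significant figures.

For the 1D instantaneous-source solution, setting ∂C/∂t = 0 at fixed x gives v²t² + 2Dt − x² = 0, so t = (√(D² + v²x²) − D)/v².
√(D² + v²x²) = √(0.0286² + 2.01² × 26.7²) = 53.67; v² = 4.0401.
t = (53.67 − 0.0286)/4.0401 = 13.3 days (vs. the pure-advection estimate x/v = 13.3 d).

13.3 days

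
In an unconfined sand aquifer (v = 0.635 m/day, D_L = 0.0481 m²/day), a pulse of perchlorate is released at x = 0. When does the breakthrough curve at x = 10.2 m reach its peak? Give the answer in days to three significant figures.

For the 1D instantaneous-source solution, setting ∂C/∂t = 0 at fixed x gives v²t² + 2Dt − x² = 0, so t = (√(D² + v²x²) − D)/v².
√(D² + v²x²) = √(0.0481² + 0.635² × 10.2²) = 6.477; v² = 0.403225.
t = (6.477 − 0.0481)/0.403225 = 15.9 days (vs. the pure-advection estimate x/v = 16.1 d).

15.9 days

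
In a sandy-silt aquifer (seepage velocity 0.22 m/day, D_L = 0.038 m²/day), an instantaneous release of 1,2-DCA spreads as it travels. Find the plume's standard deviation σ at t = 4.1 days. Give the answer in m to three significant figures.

Dispersive spreading gives a Gaussian with σ² = 2Dt; advection only shifts the center.
σ = √(2 × 0.038 × 4.1) = 0.558 m.

0.558 m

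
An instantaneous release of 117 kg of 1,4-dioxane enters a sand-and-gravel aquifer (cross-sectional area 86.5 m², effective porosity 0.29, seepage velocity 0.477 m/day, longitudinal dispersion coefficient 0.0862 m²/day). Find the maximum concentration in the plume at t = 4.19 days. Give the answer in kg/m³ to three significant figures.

2.19 kg/m³

The peak of an instantaneous 1D plume sits at x = vt; there the Gaussian factor is 1 and C_max = M/(n_e·A·√(4πDt)), where n_e·A is the pore area the mass is dissolved in.
√(4πDt) = √(4π × 0.0862 × 4.19) = 2.130 m, so C_max = 117/(0.29 × 86.5 × 2.130) = 2.19 kg/m³.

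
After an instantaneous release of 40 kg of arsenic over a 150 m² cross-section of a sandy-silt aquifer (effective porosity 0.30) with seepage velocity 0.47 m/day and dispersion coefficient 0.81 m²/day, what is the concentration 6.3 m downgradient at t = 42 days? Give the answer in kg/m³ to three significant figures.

0.0114 kg/m³

For an instantaneous plane source, C(x,t) = M/(n_e·A·√(4πDt)) · exp(−(x−vt)²/(4Dt)), with n_e·A the pore (flow) area.
Plume center vt = 0.47 × 42 = 19.74 m, so the well at 6.3 m is 13.44 m upgradient of the peak.
√(4πDt) = 20.68 m, giving peak height M/(n_e·A·√(4πDt)) = 40/(0.30 × 150 × 20.68) = 0.04298 kg/m³.
(x−vt)²/(4Dt) = (-13.44)²/(4 × 0.81 × 42) = 1.327; exp(−1.327) = 0.2653.
C = 0.04298 × 0.2653 = 0.0114 kg/m³.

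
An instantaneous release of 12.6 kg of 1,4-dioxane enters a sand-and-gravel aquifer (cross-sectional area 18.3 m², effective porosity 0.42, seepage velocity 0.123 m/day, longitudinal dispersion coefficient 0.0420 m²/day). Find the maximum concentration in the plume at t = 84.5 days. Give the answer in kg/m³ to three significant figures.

The peak of an instantaneous 1D plume sits at x = vt; there the Gaussian factor is 1 and C_max = M/(n_e·A·√(4πDt)), where n_e·A is the pore area the mass is dissolved in.
√(4πDt) = √(4π × 0.0420 × 84.5) = 6.678 m, so C_max = 12.6/(0.42 × 18.3 × 6.678) = 0.245 kg/m³.

0.245 kg/m³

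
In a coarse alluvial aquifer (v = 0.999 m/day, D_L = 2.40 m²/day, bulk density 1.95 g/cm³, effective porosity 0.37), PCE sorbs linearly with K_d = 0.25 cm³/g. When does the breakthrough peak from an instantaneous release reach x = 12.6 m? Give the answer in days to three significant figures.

24.2 days

Retardation factor R = 1 + ρ_b·K_d/n = 1 + 1.95 × 0.25/0.37 = 2.318.
Sorption retards both mechanisms: v_R = v/R = 0.4310 m/day, D_R = D/R = 1.035 m²/day.
Peak time from v_R²t² + 2D_R t − x² = 0: t = (√(D_R² + v_R²x²) − D_R)/v_R².
√(D_R² + v_R²x²) = √(1.035² + 0.4310² × 12.6²) = 5.528; v_R² = 0.1858.
t = (5.528 − 1.035)/0.1858 = 24.2 days.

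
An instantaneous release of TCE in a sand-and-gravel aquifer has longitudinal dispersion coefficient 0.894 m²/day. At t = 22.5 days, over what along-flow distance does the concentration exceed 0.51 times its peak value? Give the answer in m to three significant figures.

14.7 m

The plume is Gaussian with σ = √(2Dt) = √(2 × 0.894 × 22.5) = 6.343 m.
C/C_peak = exp(−Δx²/(2σ²)) = 0.51 ⇒ Δx = σ·√(−2 ln 0.51) = 6.343 × 1.160 = 7.358 m.
Width = 2Δx = 14.7 m.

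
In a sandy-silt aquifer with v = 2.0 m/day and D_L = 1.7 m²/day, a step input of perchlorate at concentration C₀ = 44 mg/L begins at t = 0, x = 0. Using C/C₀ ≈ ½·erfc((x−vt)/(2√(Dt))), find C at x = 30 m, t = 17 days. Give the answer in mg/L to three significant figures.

For a continuous step input, C/C₀ ≈ ½·erfc((x−vt)/(2√(Dt))).
vt = 2.0 × 17 = 34 m and 2√(Dt) = 2√(1.7 × 17) = 10.75 m.
Argument (x−vt)/(2√(Dt)) = (30 − 34)/10.75 = -0.3721; ½·erfc(-0.3721) = 0.7006.
C = 44 × 0.7006 = 30.8 mg/L.

30.8 mg/L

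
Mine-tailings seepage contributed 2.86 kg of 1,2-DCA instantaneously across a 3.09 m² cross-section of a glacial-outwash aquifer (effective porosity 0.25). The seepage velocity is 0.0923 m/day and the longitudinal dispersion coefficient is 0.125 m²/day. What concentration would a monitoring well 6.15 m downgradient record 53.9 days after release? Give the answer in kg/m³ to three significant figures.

0.382 kg/m³

For an instantaneous plane source, C(x,t) = M/(n_e·A·√(4πDt)) · exp(−(x−vt)²/(4Dt)), with n_e·A the pore (flow) area.
Plume center vt = 0.0923 × 53.9 = 4.97497 m, so the well at 6.15 m is 1.17503 m downgradient of the peak.
√(4πDt) = 9.201 m, giving peak height M/(n_e·A·√(4πDt)) = 2.86/(0.25 × 3.09 × 9.201) = 0.4024 kg/m³.
(x−vt)²/(4Dt) = (1.17503)²/(4 × 0.125 × 53.9) = 0.05123; exp(−0.05123) = 0.9501.
C = 0.4024 × 0.9501 = 0.382 kg/m³.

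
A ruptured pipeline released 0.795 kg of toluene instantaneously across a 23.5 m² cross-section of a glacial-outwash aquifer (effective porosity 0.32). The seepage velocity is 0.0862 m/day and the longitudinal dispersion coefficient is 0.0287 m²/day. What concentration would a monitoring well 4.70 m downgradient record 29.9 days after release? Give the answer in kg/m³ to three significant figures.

0.00866 kg/m³

For an instantaneous plane source, C(x,t) = M/(n_e·A·√(4πDt)) · exp(−(x−vt)²/(4Dt)), with n_e·A the pore (flow) area.
Plume center vt = 0.0862 × 29.9 = 2.57738 m, so the well at 4.70 m is 2.12262 m downgradient of the peak.
√(4πDt) = 3.284 m, giving peak height M/(n_e·A·√(4πDt)) = 0.795/(0.32 × 23.5 × 3.284) = 0.03219 kg/m³.
(x−vt)²/(4Dt) = (2.12262)²/(4 × 0.0287 × 29.9) = 1.313; exp(−1.313) = 0.2690.
C = 0.03219 × 0.2690 = 0.00866 kg/m³.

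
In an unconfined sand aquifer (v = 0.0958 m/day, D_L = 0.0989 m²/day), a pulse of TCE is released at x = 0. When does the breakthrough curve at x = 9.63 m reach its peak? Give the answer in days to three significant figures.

For the 1D instantaneous-source solution, setting ∂C/∂t = 0 at fixed x gives v²t² + 2Dt − x² = 0, so t = (√(D² + v²x²) − D)/v².
√(D² + v²x²) = √(0.0989² + 0.0958² × 9.63²) = 0.9278; v² = 0.00917764.
t = (0.9278 − 0.0989)/0.00917764 = 90.3 days (vs. the pure-advection estimate x/v = 101 d).

90.3 days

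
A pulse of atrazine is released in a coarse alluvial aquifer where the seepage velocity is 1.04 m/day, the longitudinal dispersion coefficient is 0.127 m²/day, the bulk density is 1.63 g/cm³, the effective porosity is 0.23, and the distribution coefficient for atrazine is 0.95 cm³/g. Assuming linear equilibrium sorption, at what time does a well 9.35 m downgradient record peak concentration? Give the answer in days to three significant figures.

Retardation factor R = 1 + ρ_b·K_d/n = 1 + 1.63 × 0.95/0.23 = 7.733.
Sorption retards both mechanisms: v_R = v/R = 0.1345 m/day, D_R = D/R = 0.01642 m²/day.
Peak time from v_R²t² + 2D_R t − x² = 0: t = (√(D_R² + v_R²x²) − D_R)/v_R².
√(D_R² + v_R²x²) = √(0.01642² + 0.1345² × 9.35²) = 1.258; v_R² = 0.01809.
t = (1.258 − 0.01642)/0.01809 = 68.6 days.

68.6 days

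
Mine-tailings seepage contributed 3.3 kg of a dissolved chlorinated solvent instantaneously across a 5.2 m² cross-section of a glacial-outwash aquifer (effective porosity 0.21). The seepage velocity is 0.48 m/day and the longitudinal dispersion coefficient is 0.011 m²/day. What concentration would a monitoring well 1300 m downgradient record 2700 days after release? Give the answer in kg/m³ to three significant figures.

For an instantaneous plane source, C(x,t) = M/(n_e·A·√(4πDt)) · exp(−(x−vt)²/(4Dt)), with n_e·A the pore (flow) area.
Plume center vt = 0.48 × 2700 = 1296 m, so the well at 1300 m is 4 m downgradient of the peak.
√(4πDt) = 19.32 m, giving peak height M/(n_e·A·√(4πDt)) = 3.3/(0.21 × 5.2 × 19.32) = 0.1564 kg/m³.
(x−vt)²/(4Dt) = (4)²/(4 × 0.011 × 2700) = 0.1347; exp(−0.1347) = 0.8740.
C = 0.1564 × 0.8740 = 0.137 kg/m³.

0.137 kg/m³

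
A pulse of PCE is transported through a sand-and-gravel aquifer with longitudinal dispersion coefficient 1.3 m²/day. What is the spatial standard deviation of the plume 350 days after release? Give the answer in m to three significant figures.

30.2 m

Dispersive spreading gives a Gaussian with σ² = 2Dt; advection only shifts the center.
σ = √(2 × 1.3 × 350) = 30.2 m.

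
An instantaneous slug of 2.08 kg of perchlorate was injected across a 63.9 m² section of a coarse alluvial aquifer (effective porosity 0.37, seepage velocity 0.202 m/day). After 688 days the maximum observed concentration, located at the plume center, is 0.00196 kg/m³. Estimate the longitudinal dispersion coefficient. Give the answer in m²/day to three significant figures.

0.233 m²/day

At the plume center C_max = M/(n_e·A·√(4πDt)), so D = M²/(4πt·(n_e·A·C_max)²).
n_e·A·C_max = 0.37 × 63.9 × 0.00196 = 0.04634 kg/m.
D = 2.08²/(4π × 688 × 0.04634²) = 0.233 m²/day.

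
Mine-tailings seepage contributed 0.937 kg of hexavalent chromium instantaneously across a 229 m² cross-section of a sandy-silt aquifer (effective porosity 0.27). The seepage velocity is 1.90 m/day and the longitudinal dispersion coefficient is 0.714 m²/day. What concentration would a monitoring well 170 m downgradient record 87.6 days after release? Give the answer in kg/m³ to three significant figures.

0.000514 kg/m³

For an instantaneous plane source, C(x,t) = M/(n_e·A·√(4πDt)) · exp(−(x−vt)²/(4Dt)), with n_e·A the pore (flow) area.
Plume center vt = 1.90 × 87.6 = 166.44 m, so the well at 170 m is 3.56 m downgradient of the peak.
√(4πDt) = 28.04 m, giving peak height M/(n_e·A·√(4πDt)) = 0.937/(0.27 × 229 × 28.04) = 0.0005405 kg/m³.
(x−vt)²/(4Dt) = (3.56)²/(4 × 0.714 × 87.6) = 0.05066; exp(−0.05066) = 0.9506.
C = 0.0005405 × 0.9506 = 0.000514 kg/m³.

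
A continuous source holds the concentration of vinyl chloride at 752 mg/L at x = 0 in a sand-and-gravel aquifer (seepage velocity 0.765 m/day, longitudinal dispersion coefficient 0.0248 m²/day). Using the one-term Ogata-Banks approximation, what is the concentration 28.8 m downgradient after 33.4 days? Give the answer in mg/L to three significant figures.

4.36 mg/L

For a continuous step input, C/C₀ ≈ ½·erfc((x−vt)/(2√(Dt))).
vt = 0.765 × 33.4 = 25.551 m and 2√(Dt) = 2√(0.0248 × 33.4) = 1.820 m.
Argument (x−vt)/(2√(Dt)) = (28.8 − 25.551)/1.820 = 1.785; ½·erfc(1.785) = 0.005795.
C = 752 × 0.005795 = 4.36 mg/L.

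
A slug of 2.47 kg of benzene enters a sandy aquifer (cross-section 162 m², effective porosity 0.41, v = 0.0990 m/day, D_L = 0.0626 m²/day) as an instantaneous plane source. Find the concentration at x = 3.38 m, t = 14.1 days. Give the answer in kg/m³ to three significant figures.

For an instantaneous plane source, C(x,t) = M/(n_e·A·√(4πDt)) · exp(−(x−vt)²/(4Dt)), with n_e·A the pore (flow) area.
Plume center vt = 0.0990 × 14.1 = 1.3959 m, so the well at 3.38 m is 1.9841 m downgradient of the peak.
√(4πDt) = 3.330 m, giving peak height M/(n_e·A·√(4πDt)) = 2.47/(0.41 × 162 × 3.330) = 0.01117 kg/m³.
(x−vt)²/(4Dt) = (1.9841)²/(4 × 0.0626 × 14.1) = 1.115; exp(−1.115) = 0.3279.
C = 0.01117 × 0.3279 = 0.00366 kg/m³.

0.00366 kg/m³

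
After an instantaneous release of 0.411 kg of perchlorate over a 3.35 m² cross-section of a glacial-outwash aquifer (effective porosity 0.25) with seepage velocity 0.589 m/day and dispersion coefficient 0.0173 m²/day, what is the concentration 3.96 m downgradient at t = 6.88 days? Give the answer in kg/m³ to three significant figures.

For an instantaneous plane source, C(x,t) = M/(n_e·A·√(4πDt)) · exp(−(x−vt)²/(4Dt)), with n_e·A the pore (flow) area.
Plume center vt = 0.589 × 6.88 = 4.05232 m, so the well at 3.96 m is 0.09232 m upgradient of the peak.
√(4πDt) = 1.223 m, giving peak height M/(n_e·A·√(4πDt)) = 0.411/(0.25 × 3.35 × 1.223) = 0.4013 kg/m³.
(x−vt)²/(4Dt) = (-0.09232)²/(4 × 0.0173 × 6.88) = 0.01790; exp(−0.01790) = 0.9823.
C = 0.4013 × 0.9823 = 0.394 kg/m³.

0.394 kg/m³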